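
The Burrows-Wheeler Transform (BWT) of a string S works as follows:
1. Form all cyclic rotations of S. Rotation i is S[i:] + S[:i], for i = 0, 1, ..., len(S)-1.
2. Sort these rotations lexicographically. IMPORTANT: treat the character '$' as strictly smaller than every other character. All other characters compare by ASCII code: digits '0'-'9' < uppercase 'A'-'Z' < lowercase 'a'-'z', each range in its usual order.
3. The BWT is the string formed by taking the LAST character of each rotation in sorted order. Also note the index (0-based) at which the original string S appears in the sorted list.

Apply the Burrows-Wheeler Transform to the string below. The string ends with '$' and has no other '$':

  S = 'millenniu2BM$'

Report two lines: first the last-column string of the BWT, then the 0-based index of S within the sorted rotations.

All 13 rotations (rotation i = S[i:]+S[:i]):
  rot[0] = millenniu2BM$
  rot[1] = illenniu2BM$m
  rot[2] = llenniu2BM$mi
  rot[3] = lenniu2BM$mil
  rot[4] = enniu2BM$mill
  rot[5] = nniu2BM$mille
  rot[6] = niu2BM$millen
  rot[7] = iu2BM$millenn
  rot[8] = u2BM$millenni
  rot[9] = 2BM$millenniu
  rot[10] = BM$millenniu2
  rot[11] = M$millenniu2B
  rot[12] = $millenniu2BM
Sorted (with $ < everything):
  sorted[0] = $millenniu2BM  (last char: 'M')
  sorted[1] = 2BM$millenniu  (last char: 'u')
  sorted[2] = BM$millenniu2  (last char: '2')
  sorted[3] = M$millenniu2B  (last char: 'B')
  sorted[4] = enniu2BM$mill  (last char: 'l')
  sorted[5] = illenniu2BM$m  (last char: 'm')
  sorted[6] = iu2BM$millenn  (last char: 'n')
  sorted[7] = lenniu2BM$mil  (last char: 'l')
  sorted[8] = llenniu2BM$mi  (last char: 'i')
  sorted[9] = millenniu2BM$  (last char: '$')
  sorted[10] = niu2BM$millen  (last char: 'n')
  sorted[11] = nniu2BM$mille  (last char: 'e')
  sorted[12] = u2BM$millenni  (last char: 'i')
Last column: Mu2Blmnli$nei
Original string S is at sorted index 9

Answer: Mu2Blmnli$nei
9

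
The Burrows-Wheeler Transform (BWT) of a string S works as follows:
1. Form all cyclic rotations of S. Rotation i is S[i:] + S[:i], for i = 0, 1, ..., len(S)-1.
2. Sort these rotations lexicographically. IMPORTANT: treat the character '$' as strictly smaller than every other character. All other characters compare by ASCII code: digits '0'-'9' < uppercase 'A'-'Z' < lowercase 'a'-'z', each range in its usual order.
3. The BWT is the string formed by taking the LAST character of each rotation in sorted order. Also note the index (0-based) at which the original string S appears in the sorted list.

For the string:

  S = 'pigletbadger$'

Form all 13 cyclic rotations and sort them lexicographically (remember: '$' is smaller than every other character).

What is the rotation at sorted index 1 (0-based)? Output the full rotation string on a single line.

Answer: adger$pigletb

Derivation:
All 13 rotations (rotation i = S[i:]+S[:i]):
  rot[0] = pigletbadger$
  rot[1] = igletbadger$p
  rot[2] = gletbadger$pi
  rot[3] = letbadger$pig
  rot[4] = etbadger$pigl
  rot[5] = tbadger$pigle
  rot[6] = badger$piglet
  rot[7] = adger$pigletb
  rot[8] = dger$pigletba
  rot[9] = ger$pigletbad
  rot[10] = er$pigletbadg
  rot[11] = r$pigletbadge
  rot[12] = $pigletbadger
Sorted (with $ < everything):
  sorted[0] = $pigletbadger
  sorted[1] = adger$pigletb
  sorted[2] = badger$piglet
  sorted[3] = dger$pigletba
  sorted[4] = er$pigletbadg
  sorted[5] = etbadger$pigl
  sorted[6] = ger$pigletbad
  sorted[7] = gletbadger$pi
  sorted[8] = igletbadger$p
  sorted[9] = letbadger$pig
  sorted[10] = pigletbadger$
  sorted[11] = r$pigletbadge
  sorted[12] = tbadger$pigle
sorted[1] = adger$pigletb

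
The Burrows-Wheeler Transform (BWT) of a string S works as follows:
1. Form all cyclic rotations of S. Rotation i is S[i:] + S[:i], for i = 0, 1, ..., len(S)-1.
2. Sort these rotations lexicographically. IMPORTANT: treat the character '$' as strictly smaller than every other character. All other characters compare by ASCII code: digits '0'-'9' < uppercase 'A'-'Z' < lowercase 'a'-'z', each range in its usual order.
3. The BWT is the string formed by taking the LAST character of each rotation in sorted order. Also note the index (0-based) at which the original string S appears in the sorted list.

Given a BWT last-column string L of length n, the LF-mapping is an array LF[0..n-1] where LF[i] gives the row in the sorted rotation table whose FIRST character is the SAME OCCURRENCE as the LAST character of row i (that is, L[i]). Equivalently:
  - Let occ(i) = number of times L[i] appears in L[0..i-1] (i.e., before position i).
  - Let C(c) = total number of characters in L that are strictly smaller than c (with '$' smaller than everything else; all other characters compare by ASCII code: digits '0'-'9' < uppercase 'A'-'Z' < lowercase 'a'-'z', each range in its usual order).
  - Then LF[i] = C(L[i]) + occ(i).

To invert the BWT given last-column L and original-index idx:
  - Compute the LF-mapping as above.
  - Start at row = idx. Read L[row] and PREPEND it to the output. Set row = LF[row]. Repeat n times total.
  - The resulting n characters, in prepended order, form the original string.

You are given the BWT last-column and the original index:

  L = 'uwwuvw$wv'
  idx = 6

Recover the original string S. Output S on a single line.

LF mapping: 1 5 6 2 3 7 0 8 4
Walk LF starting at row 6, prepending L[row]:
  step 1: row=6, L[6]='$', prepend. Next row=LF[6]=0
  step 2: row=0, L[0]='u', prepend. Next row=LF[0]=1
  step 3: row=1, L[1]='w', prepend. Next row=LF[1]=5
  step 4: row=5, L[5]='w', prepend. Next row=LF[5]=7
  step 5: row=7, L[7]='w', prepend. Next row=LF[7]=8
  step 6: row=8, L[8]='v', prepend. Next row=LF[8]=4
  step 7: row=4, L[4]='v', prepend. Next row=LF[4]=3
  step 8: row=3, L[3]='u', prepend. Next row=LF[3]=2
  step 9: row=2, L[2]='w', prepend. Next row=LF[2]=6
Reversed output: wuvvwwwu$

Answer: wuvvwwwu$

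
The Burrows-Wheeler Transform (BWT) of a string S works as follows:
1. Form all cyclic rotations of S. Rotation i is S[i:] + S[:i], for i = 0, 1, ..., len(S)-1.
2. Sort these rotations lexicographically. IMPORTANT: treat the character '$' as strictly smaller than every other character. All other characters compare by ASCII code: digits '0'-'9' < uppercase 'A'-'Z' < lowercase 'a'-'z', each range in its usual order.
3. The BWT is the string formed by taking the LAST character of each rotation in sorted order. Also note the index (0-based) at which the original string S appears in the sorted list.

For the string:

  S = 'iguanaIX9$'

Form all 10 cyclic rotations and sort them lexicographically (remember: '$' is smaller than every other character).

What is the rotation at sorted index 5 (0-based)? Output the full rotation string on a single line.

Answer: anaIX9$igu

Derivation:
All 10 rotations (rotation i = S[i:]+S[:i]):
  rot[0] = iguanaIX9$
  rot[1] = guanaIX9$i
  rot[2] = uanaIX9$ig
  rot[3] = anaIX9$igu
  rot[4] = naIX9$igua
  rot[5] = aIX9$iguan
  rot[6] = IX9$iguana
  rot[7] = X9$iguanaI
  rot[8] = 9$iguanaIX
  rot[9] = $iguanaIX9
Sorted (with $ < everything):
  sorted[0] = $iguanaIX9
  sorted[1] = 9$iguanaIX
  sorted[2] = IX9$iguana
  sorted[3] = X9$iguanaI
  sorted[4] = aIX9$iguan
  sorted[5] = anaIX9$igu
  sorted[6] = guanaIX9$i
  sorted[7] = iguanaIX9$
  sorted[8] = naIX9$igua
  sorted[9] = uanaIX9$ig
sorted[5] = anaIX9$igu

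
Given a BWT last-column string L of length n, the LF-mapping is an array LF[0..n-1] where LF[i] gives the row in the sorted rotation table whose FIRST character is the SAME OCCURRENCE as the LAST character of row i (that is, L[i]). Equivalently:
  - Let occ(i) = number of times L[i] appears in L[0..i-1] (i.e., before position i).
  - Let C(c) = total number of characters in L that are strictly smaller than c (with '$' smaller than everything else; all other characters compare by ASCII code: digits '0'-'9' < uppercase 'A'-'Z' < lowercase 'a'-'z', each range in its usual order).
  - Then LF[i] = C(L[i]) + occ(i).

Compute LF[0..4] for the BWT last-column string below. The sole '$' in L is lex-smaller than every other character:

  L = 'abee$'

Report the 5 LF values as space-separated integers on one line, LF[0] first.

Answer: 1 2 3 4 0

Derivation:
Char counts: '$':1, 'a':1, 'b':1, 'e':2
C (first-col start): C('$')=0, C('a')=1, C('b')=2, C('e')=3
L[0]='a': occ=0, LF[0]=C('a')+0=1+0=1
L[1]='b': occ=0, LF[1]=C('b')+0=2+0=2
L[2]='e': occ=0, LF[2]=C('e')+0=3+0=3
L[3]='e': occ=1, LF[3]=C('e')+1=3+1=4
L[4]='$': occ=0, LF[4]=C('$')+0=0+0=0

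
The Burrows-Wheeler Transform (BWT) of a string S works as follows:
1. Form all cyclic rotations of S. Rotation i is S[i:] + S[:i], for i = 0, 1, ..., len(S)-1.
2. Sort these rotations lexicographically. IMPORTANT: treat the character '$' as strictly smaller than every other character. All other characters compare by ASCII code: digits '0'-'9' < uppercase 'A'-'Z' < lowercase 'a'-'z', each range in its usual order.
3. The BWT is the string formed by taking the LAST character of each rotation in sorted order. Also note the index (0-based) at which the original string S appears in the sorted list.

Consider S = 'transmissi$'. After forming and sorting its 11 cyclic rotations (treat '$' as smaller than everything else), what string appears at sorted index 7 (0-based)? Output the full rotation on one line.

All 11 rotations (rotation i = S[i:]+S[:i]):
  rot[0] = transmissi$
  rot[1] = ransmissi$t
  rot[2] = ansmissi$tr
  rot[3] = nsmissi$tra
  rot[4] = smissi$tran
  rot[5] = missi$trans
  rot[6] = issi$transm
  rot[7] = ssi$transmi
  rot[8] = si$transmis
  rot[9] = i$transmiss
  rot[10] = $transmissi
Sorted (with $ < everything):
  sorted[0] = $transmissi
  sorted[1] = ansmissi$tr
  sorted[2] = i$transmiss
  sorted[3] = issi$transm
  sorted[4] = missi$trans
  sorted[5] = nsmissi$tra
  sorted[6] = ransmissi$t
  sorted[7] = si$transmis
  sorted[8] = smissi$tran
  sorted[9] = ssi$transmi
  sorted[10] = transmissi$
sorted[7] = si$transmis

Answer: si$transmis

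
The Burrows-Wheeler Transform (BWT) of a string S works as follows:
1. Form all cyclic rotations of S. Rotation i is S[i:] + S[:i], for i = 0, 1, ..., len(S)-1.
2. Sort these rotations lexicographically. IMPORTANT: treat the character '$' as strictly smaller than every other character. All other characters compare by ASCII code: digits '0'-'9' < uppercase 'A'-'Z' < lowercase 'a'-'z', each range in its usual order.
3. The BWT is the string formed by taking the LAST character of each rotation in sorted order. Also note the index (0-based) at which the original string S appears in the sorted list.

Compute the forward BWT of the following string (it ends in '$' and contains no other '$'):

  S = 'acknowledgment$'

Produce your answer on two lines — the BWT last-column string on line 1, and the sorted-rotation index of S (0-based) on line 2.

All 15 rotations (rotation i = S[i:]+S[:i]):
  rot[0] = acknowledgment$
  rot[1] = cknowledgment$a
  rot[2] = knowledgment$ac
  rot[3] = nowledgment$ack
  rot[4] = owledgment$ackn
  rot[5] = wledgment$ackno
  rot[6] = ledgment$acknow
  rot[7] = edgment$acknowl
  rot[8] = dgment$acknowle
  rot[9] = gment$acknowled
  rot[10] = ment$acknowledg
  rot[11] = ent$acknowledgm
  rot[12] = nt$acknowledgme
  rot[13] = t$acknowledgmen
  rot[14] = $acknowledgment
Sorted (with $ < everything):
  sorted[0] = $acknowledgment  (last char: 't')
  sorted[1] = acknowledgment$  (last char: '$')
  sorted[2] = cknowledgment$a  (last char: 'a')
  sorted[3] = dgment$acknowle  (last char: 'e')
  sorted[4] = edgment$acknowl  (last char: 'l')
  sorted[5] = ent$acknowledgm  (last char: 'm')
  sorted[6] = gment$acknowled  (last char: 'd')
  sorted[7] = knowledgment$ac  (last char: 'c')
  sorted[8] = ledgment$acknow  (last char: 'w')
  sorted[9] = ment$acknowledg  (last char: 'g')
  sorted[10] = nowledgment$ack  (last char: 'k')
  sorted[11] = nt$acknowledgme  (last char: 'e')
  sorted[12] = owledgment$ackn  (last char: 'n')
  sorted[13] = t$acknowledgmen  (last char: 'n')
  sorted[14] = wledgment$ackno  (last char: 'o')
Last column: t$aelmdcwgkenno
Original string S is at sorted index 1

Answer: t$aelmdcwgkenno
1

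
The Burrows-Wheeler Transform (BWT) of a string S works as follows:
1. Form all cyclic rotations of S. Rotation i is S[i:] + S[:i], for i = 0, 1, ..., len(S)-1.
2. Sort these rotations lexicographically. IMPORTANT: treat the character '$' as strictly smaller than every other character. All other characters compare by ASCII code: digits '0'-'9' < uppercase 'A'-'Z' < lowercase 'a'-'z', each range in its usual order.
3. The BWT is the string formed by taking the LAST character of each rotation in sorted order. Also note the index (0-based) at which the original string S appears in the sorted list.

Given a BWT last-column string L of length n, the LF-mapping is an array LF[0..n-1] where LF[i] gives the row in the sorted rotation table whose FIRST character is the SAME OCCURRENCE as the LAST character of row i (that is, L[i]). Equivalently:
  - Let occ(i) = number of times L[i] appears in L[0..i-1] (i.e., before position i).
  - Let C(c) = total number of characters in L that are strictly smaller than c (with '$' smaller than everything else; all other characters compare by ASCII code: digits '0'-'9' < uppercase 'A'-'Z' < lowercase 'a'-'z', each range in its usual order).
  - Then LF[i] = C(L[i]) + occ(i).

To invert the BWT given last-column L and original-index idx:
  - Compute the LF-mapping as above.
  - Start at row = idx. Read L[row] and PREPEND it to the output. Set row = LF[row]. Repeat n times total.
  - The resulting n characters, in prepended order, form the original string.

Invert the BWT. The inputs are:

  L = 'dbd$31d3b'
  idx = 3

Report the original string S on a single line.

LF mapping: 6 4 7 0 2 1 8 3 5
Walk LF starting at row 3, prepending L[row]:
  step 1: row=3, L[3]='$', prepend. Next row=LF[3]=0
  step 2: row=0, L[0]='d', prepend. Next row=LF[0]=6
  step 3: row=6, L[6]='d', prepend. Next row=LF[6]=8
  step 4: row=8, L[8]='b', prepend. Next row=LF[8]=5
  step 5: row=5, L[5]='1', prepend. Next row=LF[5]=1
  step 6: row=1, L[1]='b', prepend. Next row=LF[1]=4
  step 7: row=4, L[4]='3', prepend. Next row=LF[4]=2
  step 8: row=2, L[2]='d', prepend. Next row=LF[2]=7
  step 9: row=7, L[7]='3', prepend. Next row=LF[7]=3
Reversed output: 3d3b1bdd$

Answer: 3d3b1bdd$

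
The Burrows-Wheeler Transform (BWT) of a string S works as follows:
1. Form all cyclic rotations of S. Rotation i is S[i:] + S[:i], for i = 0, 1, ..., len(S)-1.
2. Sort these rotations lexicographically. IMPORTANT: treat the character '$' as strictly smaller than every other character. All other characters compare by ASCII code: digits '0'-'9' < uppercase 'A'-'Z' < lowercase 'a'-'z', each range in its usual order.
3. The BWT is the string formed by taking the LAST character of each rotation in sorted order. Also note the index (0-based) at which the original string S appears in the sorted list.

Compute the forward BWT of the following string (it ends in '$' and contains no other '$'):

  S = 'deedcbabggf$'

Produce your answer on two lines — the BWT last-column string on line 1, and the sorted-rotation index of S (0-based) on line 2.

All 12 rotations (rotation i = S[i:]+S[:i]):
  rot[0] = deedcbabggf$
  rot[1] = eedcbabggf$d
  rot[2] = edcbabggf$de
  rot[3] = dcbabggf$dee
  rot[4] = cbabggf$deed
  rot[5] = babggf$deedc
  rot[6] = abggf$deedcb
  rot[7] = bggf$deedcba
  rot[8] = ggf$deedcbab
  rot[9] = gf$deedcbabg
  rot[10] = f$deedcbabgg
  rot[11] = $deedcbabggf
Sorted (with $ < everything):
  sorted[0] = $deedcbabggf  (last char: 'f')
  sorted[1] = abggf$deedcb  (last char: 'b')
  sorted[2] = babggf$deedc  (last char: 'c')
  sorted[3] = bggf$deedcba  (last char: 'a')
  sorted[4] = cbabggf$deed  (last char: 'd')
  sorted[5] = dcbabggf$dee  (last char: 'e')
  sorted[6] = deedcbabggf$  (last char: '$')
  sorted[7] = edcbabggf$de  (last char: 'e')
  sorted[8] = eedcbabggf$d  (last char: 'd')
  sorted[9] = f$deedcbabgg  (last char: 'g')
  sorted[10] = gf$deedcbabg  (last char: 'g')
  sorted[11] = ggf$deedcbab  (last char: 'b')
Last column: fbcade$edggb
Original string S is at sorted index 6

Answer: fbcade$edggb
6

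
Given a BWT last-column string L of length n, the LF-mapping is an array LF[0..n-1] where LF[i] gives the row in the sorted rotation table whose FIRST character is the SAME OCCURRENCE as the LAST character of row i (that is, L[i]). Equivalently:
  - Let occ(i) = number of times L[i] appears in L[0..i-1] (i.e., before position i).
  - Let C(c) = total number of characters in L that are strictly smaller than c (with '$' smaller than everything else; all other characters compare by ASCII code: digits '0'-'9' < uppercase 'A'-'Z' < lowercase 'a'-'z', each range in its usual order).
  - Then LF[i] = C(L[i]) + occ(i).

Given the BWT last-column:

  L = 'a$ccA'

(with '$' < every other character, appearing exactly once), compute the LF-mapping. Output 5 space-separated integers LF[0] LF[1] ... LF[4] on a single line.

Answer: 2 0 3 4 1

Derivation:
Char counts: '$':1, 'A':1, 'a':1, 'c':2
C (first-col start): C('$')=0, C('A')=1, C('a')=2, C('c')=3
L[0]='a': occ=0, LF[0]=C('a')+0=2+0=2
L[1]='$': occ=0, LF[1]=C('$')+0=0+0=0
L[2]='c': occ=0, LF[2]=C('c')+0=3+0=3
L[3]='c': occ=1, LF[3]=C('c')+1=3+1=4
L[4]='A': occ=0, LF[4]=C('A')+0=1+0=1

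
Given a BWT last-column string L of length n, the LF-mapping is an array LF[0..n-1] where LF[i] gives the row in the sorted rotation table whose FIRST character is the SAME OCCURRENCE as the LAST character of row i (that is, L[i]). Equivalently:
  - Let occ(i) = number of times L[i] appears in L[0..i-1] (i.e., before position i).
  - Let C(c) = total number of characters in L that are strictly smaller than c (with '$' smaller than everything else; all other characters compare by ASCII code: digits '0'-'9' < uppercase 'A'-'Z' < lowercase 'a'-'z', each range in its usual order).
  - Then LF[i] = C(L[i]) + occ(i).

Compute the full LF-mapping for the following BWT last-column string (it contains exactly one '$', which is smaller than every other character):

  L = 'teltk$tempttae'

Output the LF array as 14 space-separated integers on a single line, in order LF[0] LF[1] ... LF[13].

Answer: 9 2 6 10 5 0 11 3 7 8 12 13 1 4

Derivation:
Char counts: '$':1, 'a':1, 'e':3, 'k':1, 'l':1, 'm':1, 'p':1, 't':5
C (first-col start): C('$')=0, C('a')=1, C('e')=2, C('k')=5, C('l')=6, C('m')=7, C('p')=8, C('t')=9
L[0]='t': occ=0, LF[0]=C('t')+0=9+0=9
L[1]='e': occ=0, LF[1]=C('e')+0=2+0=2
L[2]='l': occ=0, LF[2]=C('l')+0=6+0=6
L[3]='t': occ=1, LF[3]=C('t')+1=9+1=10
L[4]='k': occ=0, LF[4]=C('k')+0=5+0=5
L[5]='$': occ=0, LF[5]=C('$')+0=0+0=0
L[6]='t': occ=2, LF[6]=C('t')+2=9+2=11
L[7]='e': occ=1, LF[7]=C('e')+1=2+1=3
L[8]='m': occ=0, LF[8]=C('m')+0=7+0=7
L[9]='p': occ=0, LF[9]=C('p')+0=8+0=8
L[10]='t': occ=3, LF[10]=C('t')+3=9+3=12
L[11]='t': occ=4, LF[11]=C('t')+4=9+4=13
L[12]='a': occ=0, LF[12]=C('a')+0=1+0=1
L[13]='e': occ=2, LF[13]=C('e')+2=2+2=4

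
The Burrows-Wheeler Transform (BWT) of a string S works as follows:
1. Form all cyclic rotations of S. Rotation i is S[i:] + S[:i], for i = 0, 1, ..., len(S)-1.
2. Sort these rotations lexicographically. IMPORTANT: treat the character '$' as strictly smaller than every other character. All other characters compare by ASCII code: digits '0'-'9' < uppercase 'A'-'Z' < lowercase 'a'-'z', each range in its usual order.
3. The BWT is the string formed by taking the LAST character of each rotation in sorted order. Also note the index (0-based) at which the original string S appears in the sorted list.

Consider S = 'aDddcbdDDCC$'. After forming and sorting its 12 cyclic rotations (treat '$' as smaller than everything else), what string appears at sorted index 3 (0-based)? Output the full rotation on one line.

All 12 rotations (rotation i = S[i:]+S[:i]):
  rot[0] = aDddcbdDDCC$
  rot[1] = DddcbdDDCC$a
  rot[2] = ddcbdDDCC$aD
  rot[3] = dcbdDDCC$aDd
  rot[4] = cbdDDCC$aDdd
  rot[5] = bdDDCC$aDddc
  rot[6] = dDDCC$aDddcb
  rot[7] = DDCC$aDddcbd
  rot[8] = DCC$aDddcbdD
  rot[9] = CC$aDddcbdDD
  rot[10] = C$aDddcbdDDC
  rot[11] = $aDddcbdDDCC
Sorted (with $ < everything):
  sorted[0] = $aDddcbdDDCC
  sorted[1] = C$aDddcbdDDC
  sorted[2] = CC$aDddcbdDD
  sorted[3] = DCC$aDddcbdD
  sorted[4] = DDCC$aDddcbd
  sorted[5] = DddcbdDDCC$a
  sorted[6] = aDddcbdDDCC$
  sorted[7] = bdDDCC$aDddc
  sorted[8] = cbdDDCC$aDdd
  sorted[9] = dDDCC$aDddcb
  sorted[10] = dcbdDDCC$aDd
  sorted[11] = ddcbdDDCC$aD
sorted[3] = DCC$aDddcbdD

Answer: DCC$aDddcbdD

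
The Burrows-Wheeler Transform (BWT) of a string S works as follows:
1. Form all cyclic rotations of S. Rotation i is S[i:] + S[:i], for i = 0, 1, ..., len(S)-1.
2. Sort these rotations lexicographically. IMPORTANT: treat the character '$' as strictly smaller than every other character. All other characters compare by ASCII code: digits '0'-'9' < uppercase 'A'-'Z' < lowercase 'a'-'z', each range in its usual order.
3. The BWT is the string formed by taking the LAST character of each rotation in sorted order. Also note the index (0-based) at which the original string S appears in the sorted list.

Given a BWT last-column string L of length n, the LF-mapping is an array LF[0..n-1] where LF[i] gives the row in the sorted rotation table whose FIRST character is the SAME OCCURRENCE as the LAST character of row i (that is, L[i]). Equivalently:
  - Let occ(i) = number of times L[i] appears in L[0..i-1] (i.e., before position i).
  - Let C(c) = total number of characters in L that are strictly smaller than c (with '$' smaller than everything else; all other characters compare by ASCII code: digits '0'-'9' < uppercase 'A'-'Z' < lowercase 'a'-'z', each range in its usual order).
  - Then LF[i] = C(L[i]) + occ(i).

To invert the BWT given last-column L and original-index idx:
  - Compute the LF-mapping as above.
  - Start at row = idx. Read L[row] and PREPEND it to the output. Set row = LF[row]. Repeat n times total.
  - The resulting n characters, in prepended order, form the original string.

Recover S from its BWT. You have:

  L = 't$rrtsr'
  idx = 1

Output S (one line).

LF mapping: 5 0 1 2 6 4 3
Walk LF starting at row 1, prepending L[row]:
  step 1: row=1, L[1]='$', prepend. Next row=LF[1]=0
  step 2: row=0, L[0]='t', prepend. Next row=LF[0]=5
  step 3: row=5, L[5]='s', prepend. Next row=LF[5]=4
  step 4: row=4, L[4]='t', prepend. Next row=LF[4]=6
  step 5: row=6, L[6]='r', prepend. Next row=LF[6]=3
  step 6: row=3, L[3]='r', prepend. Next row=LF[3]=2
  step 7: row=2, L[2]='r', prepend. Next row=LF[2]=1
Reversed output: rrrtst$

Answer: rrrtst$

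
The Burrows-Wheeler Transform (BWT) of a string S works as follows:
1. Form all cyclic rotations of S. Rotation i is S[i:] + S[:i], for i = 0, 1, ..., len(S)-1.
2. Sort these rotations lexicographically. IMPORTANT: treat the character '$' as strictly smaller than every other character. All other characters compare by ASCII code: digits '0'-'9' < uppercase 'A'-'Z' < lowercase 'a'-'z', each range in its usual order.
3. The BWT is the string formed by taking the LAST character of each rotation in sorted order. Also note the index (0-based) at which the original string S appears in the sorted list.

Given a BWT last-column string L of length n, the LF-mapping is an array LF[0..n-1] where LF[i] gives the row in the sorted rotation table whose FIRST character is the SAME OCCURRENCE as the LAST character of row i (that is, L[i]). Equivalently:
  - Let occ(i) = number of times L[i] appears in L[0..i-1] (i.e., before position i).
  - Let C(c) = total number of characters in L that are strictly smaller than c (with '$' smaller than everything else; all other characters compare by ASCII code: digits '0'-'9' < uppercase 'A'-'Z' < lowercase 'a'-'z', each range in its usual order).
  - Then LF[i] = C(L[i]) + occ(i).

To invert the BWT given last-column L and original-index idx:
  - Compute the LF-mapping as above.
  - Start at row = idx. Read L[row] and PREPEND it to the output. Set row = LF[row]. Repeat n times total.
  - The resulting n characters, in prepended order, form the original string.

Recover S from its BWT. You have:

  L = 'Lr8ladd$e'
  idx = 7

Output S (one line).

LF mapping: 2 8 1 7 3 4 5 0 6
Walk LF starting at row 7, prepending L[row]:
  step 1: row=7, L[7]='$', prepend. Next row=LF[7]=0
  step 2: row=0, L[0]='L', prepend. Next row=LF[0]=2
  step 3: row=2, L[2]='8', prepend. Next row=LF[2]=1
  step 4: row=1, L[1]='r', prepend. Next row=LF[1]=8
  step 5: row=8, L[8]='e', prepend. Next row=LF[8]=6
  step 6: row=6, L[6]='d', prepend. Next row=LF[6]=5
  step 7: row=5, L[5]='d', prepend. Next row=LF[5]=4
  step 8: row=4, L[4]='a', prepend. Next row=LF[4]=3
  step 9: row=3, L[3]='l', prepend. Next row=LF[3]=7
Reversed output: ladder8L$

Answer: ladder8L$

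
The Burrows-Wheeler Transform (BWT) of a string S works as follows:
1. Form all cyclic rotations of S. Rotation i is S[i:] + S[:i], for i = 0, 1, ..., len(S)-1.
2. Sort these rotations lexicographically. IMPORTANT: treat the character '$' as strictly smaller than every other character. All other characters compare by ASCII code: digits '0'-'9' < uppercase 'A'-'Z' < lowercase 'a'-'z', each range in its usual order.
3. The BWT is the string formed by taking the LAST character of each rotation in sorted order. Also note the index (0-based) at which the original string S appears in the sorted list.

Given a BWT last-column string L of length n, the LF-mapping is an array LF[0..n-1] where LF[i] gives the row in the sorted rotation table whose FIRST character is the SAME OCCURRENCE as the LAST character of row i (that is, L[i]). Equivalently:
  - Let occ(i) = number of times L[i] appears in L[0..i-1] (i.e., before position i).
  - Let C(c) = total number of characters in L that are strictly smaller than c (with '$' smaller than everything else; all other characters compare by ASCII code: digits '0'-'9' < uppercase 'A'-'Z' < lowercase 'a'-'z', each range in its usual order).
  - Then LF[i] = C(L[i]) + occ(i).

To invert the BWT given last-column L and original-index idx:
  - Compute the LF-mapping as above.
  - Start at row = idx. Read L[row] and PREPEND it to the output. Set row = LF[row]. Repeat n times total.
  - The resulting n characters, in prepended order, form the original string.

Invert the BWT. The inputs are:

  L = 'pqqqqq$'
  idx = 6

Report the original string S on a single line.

Answer: qqqqqp$

Derivation:
LF mapping: 1 2 3 4 5 6 0
Walk LF starting at row 6, prepending L[row]:
  step 1: row=6, L[6]='$', prepend. Next row=LF[6]=0
  step 2: row=0, L[0]='p', prepend. Next row=LF[0]=1
  step 3: row=1, L[1]='q', prepend. Next row=LF[1]=2
  step 4: row=2, L[2]='q', prepend. Next row=LF[2]=3
  step 5: row=3, L[3]='q', prepend. Next row=LF[3]=4
  step 6: row=4, L[4]='q', prepend. Next row=LF[4]=5
  step 7: row=5, L[5]='q', prepend. Next row=LF[5]=6
Reversed output: qqqqqp$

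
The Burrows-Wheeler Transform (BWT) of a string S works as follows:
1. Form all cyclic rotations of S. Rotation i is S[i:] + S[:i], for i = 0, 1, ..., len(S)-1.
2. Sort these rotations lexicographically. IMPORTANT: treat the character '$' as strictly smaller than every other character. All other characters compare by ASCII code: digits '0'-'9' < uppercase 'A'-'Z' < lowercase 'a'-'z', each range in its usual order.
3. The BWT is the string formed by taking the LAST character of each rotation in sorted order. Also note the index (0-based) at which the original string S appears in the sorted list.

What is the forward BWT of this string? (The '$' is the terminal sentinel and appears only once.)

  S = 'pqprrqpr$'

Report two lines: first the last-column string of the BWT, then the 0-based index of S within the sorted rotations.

All 9 rotations (rotation i = S[i:]+S[:i]):
  rot[0] = pqprrqpr$
  rot[1] = qprrqpr$p
  rot[2] = prrqpr$pq
  rot[3] = rrqpr$pqp
  rot[4] = rqpr$pqpr
  rot[5] = qpr$pqprr
  rot[6] = pr$pqprrq
  rot[7] = r$pqprrqp
  rot[8] = $pqprrqpr
Sorted (with $ < everything):
  sorted[0] = $pqprrqpr  (last char: 'r')
  sorted[1] = pqprrqpr$  (last char: '$')
  sorted[2] = pr$pqprrq  (last char: 'q')
  sorted[3] = prrqpr$pq  (last char: 'q')
  sorted[4] = qpr$pqprr  (last char: 'r')
  sorted[5] = qprrqpr$p  (last char: 'p')
  sorted[6] = r$pqprrqp  (last char: 'p')
  sorted[7] = rqpr$pqpr  (last char: 'r')
  sorted[8] = rrqpr$pqp  (last char: 'p')
Last column: r$qqrpprp
Original string S is at sorted index 1

Answer: r$qqrpprp
1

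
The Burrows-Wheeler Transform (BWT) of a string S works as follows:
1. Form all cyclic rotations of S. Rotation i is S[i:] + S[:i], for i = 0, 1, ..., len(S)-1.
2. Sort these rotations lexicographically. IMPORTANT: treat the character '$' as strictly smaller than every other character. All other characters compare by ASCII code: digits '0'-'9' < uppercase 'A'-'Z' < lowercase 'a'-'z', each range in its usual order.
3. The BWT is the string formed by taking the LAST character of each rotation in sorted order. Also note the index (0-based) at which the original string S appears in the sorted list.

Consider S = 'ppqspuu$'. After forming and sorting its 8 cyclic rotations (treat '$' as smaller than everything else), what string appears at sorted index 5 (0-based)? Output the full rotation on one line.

All 8 rotations (rotation i = S[i:]+S[:i]):
  rot[0] = ppqspuu$
  rot[1] = pqspuu$p
  rot[2] = qspuu$pp
  rot[3] = spuu$ppq
  rot[4] = puu$ppqs
  rot[5] = uu$ppqsp
  rot[6] = u$ppqspu
  rot[7] = $ppqspuu
Sorted (with $ < everything):
  sorted[0] = $ppqspuu
  sorted[1] = ppqspuu$
  sorted[2] = pqspuu$p
  sorted[3] = puu$ppqs
  sorted[4] = qspuu$pp
  sorted[5] = spuu$ppq
  sorted[6] = u$ppqspu
  sorted[7] = uu$ppqsp
sorted[5] = spuu$ppq

Answer: spuu$ppq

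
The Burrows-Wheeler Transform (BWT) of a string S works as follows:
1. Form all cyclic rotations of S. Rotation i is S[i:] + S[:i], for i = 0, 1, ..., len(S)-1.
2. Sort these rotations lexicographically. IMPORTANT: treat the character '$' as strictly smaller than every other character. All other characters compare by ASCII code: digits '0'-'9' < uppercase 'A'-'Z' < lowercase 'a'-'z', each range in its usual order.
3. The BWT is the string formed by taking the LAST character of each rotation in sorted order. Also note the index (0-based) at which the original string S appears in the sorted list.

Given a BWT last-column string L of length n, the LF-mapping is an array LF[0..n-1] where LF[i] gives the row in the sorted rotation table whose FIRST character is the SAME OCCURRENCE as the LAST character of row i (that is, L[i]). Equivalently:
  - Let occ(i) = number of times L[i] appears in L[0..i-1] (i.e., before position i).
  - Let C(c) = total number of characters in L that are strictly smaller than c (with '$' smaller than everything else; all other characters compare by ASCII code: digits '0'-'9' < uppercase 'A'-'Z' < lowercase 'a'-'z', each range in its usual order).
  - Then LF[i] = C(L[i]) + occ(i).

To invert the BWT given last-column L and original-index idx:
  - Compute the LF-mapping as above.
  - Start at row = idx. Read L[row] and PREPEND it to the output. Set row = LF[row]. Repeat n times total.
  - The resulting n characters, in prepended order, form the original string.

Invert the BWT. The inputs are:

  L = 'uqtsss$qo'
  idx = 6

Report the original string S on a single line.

LF mapping: 8 2 7 4 5 6 0 3 1
Walk LF starting at row 6, prepending L[row]:
  step 1: row=6, L[6]='$', prepend. Next row=LF[6]=0
  step 2: row=0, L[0]='u', prepend. Next row=LF[0]=8
  step 3: row=8, L[8]='o', prepend. Next row=LF[8]=1
  step 4: row=1, L[1]='q', prepend. Next row=LF[1]=2
  step 5: row=2, L[2]='t', prepend. Next row=LF[2]=7
  step 6: row=7, L[7]='q', prepend. Next row=LF[7]=3
  step 7: row=3, L[3]='s', prepend. Next row=LF[3]=4
  step 8: row=4, L[4]='s', prepend. Next row=LF[4]=5
  step 9: row=5, L[5]='s', prepend. Next row=LF[5]=6
Reversed output: sssqtqou$

Answer: sssqtqou$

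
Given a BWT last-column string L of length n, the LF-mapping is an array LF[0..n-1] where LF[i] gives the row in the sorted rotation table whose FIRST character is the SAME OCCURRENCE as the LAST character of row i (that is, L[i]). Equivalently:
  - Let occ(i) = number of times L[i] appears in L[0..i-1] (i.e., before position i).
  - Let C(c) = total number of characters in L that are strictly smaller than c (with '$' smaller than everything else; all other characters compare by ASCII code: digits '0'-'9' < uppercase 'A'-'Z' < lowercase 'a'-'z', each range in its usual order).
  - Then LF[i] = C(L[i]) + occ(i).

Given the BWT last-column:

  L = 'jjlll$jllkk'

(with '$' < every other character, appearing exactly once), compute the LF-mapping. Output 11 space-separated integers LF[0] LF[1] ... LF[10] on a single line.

Answer: 1 2 6 7 8 0 3 9 10 4 5

Derivation:
Char counts: '$':1, 'j':3, 'k':2, 'l':5
C (first-col start): C('$')=0, C('j')=1, C('k')=4, C('l')=6
L[0]='j': occ=0, LF[0]=C('j')+0=1+0=1
L[1]='j': occ=1, LF[1]=C('j')+1=1+1=2
L[2]='l': occ=0, LF[2]=C('l')+0=6+0=6
L[3]='l': occ=1, LF[3]=C('l')+1=6+1=7
L[4]='l': occ=2, LF[4]=C('l')+2=6+2=8
L[5]='$': occ=0, LF[5]=C('$')+0=0+0=0
L[6]='j': occ=2, LF[6]=C('j')+2=1+2=3
L[7]='l': occ=3, LF[7]=C('l')+3=6+3=9
L[8]='l': occ=4, LF[8]=C('l')+4=6+4=10
L[9]='k': occ=0, LF[9]=C('k')+0=4+0=4
L[10]='k': occ=1, LF[10]=C('k')+1=4+1=5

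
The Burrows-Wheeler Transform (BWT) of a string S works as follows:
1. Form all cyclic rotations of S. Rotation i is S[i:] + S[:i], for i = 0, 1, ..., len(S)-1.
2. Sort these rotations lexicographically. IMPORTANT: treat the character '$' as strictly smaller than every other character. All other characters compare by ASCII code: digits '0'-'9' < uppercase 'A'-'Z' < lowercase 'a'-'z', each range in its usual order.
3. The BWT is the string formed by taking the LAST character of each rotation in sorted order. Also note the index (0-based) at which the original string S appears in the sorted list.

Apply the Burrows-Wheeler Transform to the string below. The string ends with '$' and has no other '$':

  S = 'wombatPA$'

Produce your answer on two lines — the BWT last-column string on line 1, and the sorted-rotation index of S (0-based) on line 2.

Answer: APtbmowa$
8

Derivation:
All 9 rotations (rotation i = S[i:]+S[:i]):
  rot[0] = wombatPA$
  rot[1] = ombatPA$w
  rot[2] = mbatPA$wo
  rot[3] = batPA$wom
  rot[4] = atPA$womb
  rot[5] = tPA$womba
  rot[6] = PA$wombat
  rot[7] = A$wombatP
  rot[8] = $wombatPA
Sorted (with $ < everything):
  sorted[0] = $wombatPA  (last char: 'A')
  sorted[1] = A$wombatP  (last char: 'P')
  sorted[2] = PA$wombat  (last char: 't')
  sorted[3] = atPA$womb  (last char: 'b')
  sorted[4] = batPA$wom  (last char: 'm')
  sorted[5] = mbatPA$wo  (last char: 'o')
  sorted[6] = ombatPA$w  (last char: 'w')
  sorted[7] = tPA$womba  (last char: 'a')
  sorted[8] = wombatPA$  (last char: '$')
Last column: APtbmowa$
Original string S is at sorted index 8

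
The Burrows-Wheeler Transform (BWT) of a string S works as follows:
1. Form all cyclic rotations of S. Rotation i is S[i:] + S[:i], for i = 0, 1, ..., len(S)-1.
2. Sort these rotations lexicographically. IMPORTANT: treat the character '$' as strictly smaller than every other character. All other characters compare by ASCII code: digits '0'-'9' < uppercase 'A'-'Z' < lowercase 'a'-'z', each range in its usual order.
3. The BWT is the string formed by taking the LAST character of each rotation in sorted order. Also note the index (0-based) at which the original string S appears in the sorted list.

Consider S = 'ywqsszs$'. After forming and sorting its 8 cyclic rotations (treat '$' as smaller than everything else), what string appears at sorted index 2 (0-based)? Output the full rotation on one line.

Answer: s$ywqssz

Derivation:
All 8 rotations (rotation i = S[i:]+S[:i]):
  rot[0] = ywqsszs$
  rot[1] = wqsszs$y
  rot[2] = qsszs$yw
  rot[3] = sszs$ywq
  rot[4] = szs$ywqs
  rot[5] = zs$ywqss
  rot[6] = s$ywqssz
  rot[7] = $ywqsszs
Sorted (with $ < everything):
  sorted[0] = $ywqsszs
  sorted[1] = qsszs$yw
  sorted[2] = s$ywqssz
  sorted[3] = sszs$ywq
  sorted[4] = szs$ywqs
  sorted[5] = wqsszs$y
  sorted[6] = ywqsszs$
  sorted[7] = zs$ywqss
sorted[2] = s$ywqssz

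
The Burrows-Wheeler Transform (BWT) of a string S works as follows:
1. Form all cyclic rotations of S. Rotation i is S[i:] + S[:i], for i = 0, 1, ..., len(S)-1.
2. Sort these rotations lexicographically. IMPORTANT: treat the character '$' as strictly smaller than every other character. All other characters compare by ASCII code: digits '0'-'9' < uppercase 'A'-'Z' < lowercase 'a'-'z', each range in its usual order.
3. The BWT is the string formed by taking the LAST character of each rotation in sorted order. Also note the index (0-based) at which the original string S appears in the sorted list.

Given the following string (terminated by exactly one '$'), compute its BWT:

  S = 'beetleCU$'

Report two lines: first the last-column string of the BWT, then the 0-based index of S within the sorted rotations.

All 9 rotations (rotation i = S[i:]+S[:i]):
  rot[0] = beetleCU$
  rot[1] = eetleCU$b
  rot[2] = etleCU$be
  rot[3] = tleCU$bee
  rot[4] = leCU$beet
  rot[5] = eCU$beetl
  rot[6] = CU$beetle
  rot[7] = U$beetleC
  rot[8] = $beetleCU
Sorted (with $ < everything):
  sorted[0] = $beetleCU  (last char: 'U')
  sorted[1] = CU$beetle  (last char: 'e')
  sorted[2] = U$beetleC  (last char: 'C')
  sorted[3] = beetleCU$  (last char: '$')
  sorted[4] = eCU$beetl  (last char: 'l')
  sorted[5] = eetleCU$b  (last char: 'b')
  sorted[6] = etleCU$be  (last char: 'e')
  sorted[7] = leCU$beet  (last char: 't')
  sorted[8] = tleCU$bee  (last char: 'e')
Last column: UeC$lbete
Original string S is at sorted index 3

Answer: UeC$lbete
3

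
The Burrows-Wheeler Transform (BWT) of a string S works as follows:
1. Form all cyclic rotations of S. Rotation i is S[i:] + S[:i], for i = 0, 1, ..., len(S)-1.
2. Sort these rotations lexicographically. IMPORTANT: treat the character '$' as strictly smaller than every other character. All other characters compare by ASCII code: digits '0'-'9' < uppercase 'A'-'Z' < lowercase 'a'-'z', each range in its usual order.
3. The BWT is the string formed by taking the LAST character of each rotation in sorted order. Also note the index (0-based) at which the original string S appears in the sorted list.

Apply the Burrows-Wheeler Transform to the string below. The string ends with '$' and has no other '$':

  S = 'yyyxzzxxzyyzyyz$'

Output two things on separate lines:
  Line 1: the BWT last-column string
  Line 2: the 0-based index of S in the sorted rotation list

Answer: zzxyyy$zzyyyzyxx
6

Derivation:
All 16 rotations (rotation i = S[i:]+S[:i]):
  rot[0] = yyyxzzxxzyyzyyz$
  rot[1] = yyxzzxxzyyzyyz$y
  rot[2] = yxzzxxzyyzyyz$yy
  rot[3] = xzzxxzyyzyyz$yyy
  rot[4] = zzxxzyyzyyz$yyyx
  rot[5] = zxxzyyzyyz$yyyxz
  rot[6] = xxzyyzyyz$yyyxzz
  rot[7] = xzyyzyyz$yyyxzzx
  rot[8] = zyyzyyz$yyyxzzxx
  rot[9] = yyzyyz$yyyxzzxxz
  rot[10] = yzyyz$yyyxzzxxzy
  rot[11] = zyyz$yyyxzzxxzyy
  rot[12] = yyz$yyyxzzxxzyyz
  rot[13] = yz$yyyxzzxxzyyzy
  rot[14] = z$yyyxzzxxzyyzyy
  rot[15] = $yyyxzzxxzyyzyyz
Sorted (with $ < everything):
  sorted[0] = $yyyxzzxxzyyzyyz  (last char: 'z')
  sorted[1] = xxzyyzyyz$yyyxzz  (last char: 'z')
  sorted[2] = xzyyzyyz$yyyxzzx  (last char: 'x')
  sorted[3] = xzzxxzyyzyyz$yyy  (last char: 'y')
  sorted[4] = yxzzxxzyyzyyz$yy  (last char: 'y')
  sorted[5] = yyxzzxxzyyzyyz$y  (last char: 'y')
  sorted[6] = yyyxzzxxzyyzyyz$  (last char: '$')
  sorted[7] = yyz$yyyxzzxxzyyz  (last char: 'z')
  sorted[8] = yyzyyz$yyyxzzxxz  (last char: 'z')
  sorted[9] = yz$yyyxzzxxzyyzy  (last char: 'y')
  sorted[10] = yzyyz$yyyxzzxxzy  (last char: 'y')
  sorted[11] = z$yyyxzzxxzyyzyy  (last char: 'y')
  sorted[12] = zxxzyyzyyz$yyyxz  (last char: 'z')
  sorted[13] = zyyz$yyyxzzxxzyy  (last char: 'y')
  sorted[14] = zyyzyyz$yyyxzzxx  (last char: 'x')
  sorted[15] = zzxxzyyzyyz$yyyx  (last char: 'x')
Last column: zzxyyy$zzyyyzyxx
Original string S is at sorted index 6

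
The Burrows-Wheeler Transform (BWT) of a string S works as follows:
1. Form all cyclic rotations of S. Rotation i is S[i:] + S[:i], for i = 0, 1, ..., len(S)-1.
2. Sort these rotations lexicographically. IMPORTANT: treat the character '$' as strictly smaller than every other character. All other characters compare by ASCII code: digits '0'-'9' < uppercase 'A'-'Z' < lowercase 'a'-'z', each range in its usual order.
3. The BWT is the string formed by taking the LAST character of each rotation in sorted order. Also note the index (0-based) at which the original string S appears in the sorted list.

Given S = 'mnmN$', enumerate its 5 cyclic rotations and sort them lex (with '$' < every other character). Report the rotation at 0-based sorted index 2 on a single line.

Answer: mN$mn

Derivation:
All 5 rotations (rotation i = S[i:]+S[:i]):
  rot[0] = mnmN$
  rot[1] = nmN$m
  rot[2] = mN$mn
  rot[3] = N$mnm
  rot[4] = $mnmN
Sorted (with $ < everything):
  sorted[0] = $mnmN
  sorted[1] = N$mnm
  sorted[2] = mN$mn
  sorted[3] = mnmN$
  sorted[4] = nmN$m
sorted[2] = mN$mn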